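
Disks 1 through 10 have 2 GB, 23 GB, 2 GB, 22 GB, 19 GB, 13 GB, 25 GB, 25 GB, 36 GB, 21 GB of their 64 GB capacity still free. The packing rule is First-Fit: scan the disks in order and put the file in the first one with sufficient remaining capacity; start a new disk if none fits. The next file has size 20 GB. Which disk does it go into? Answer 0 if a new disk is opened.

Disks with room: disk 2 (23 GB), disk 4 (22 GB), disk 7 (25 GB), disk 8 (25 GB), disk 9 (36 GB), disk 10 (21 GB).
The first with room is disk 2.

2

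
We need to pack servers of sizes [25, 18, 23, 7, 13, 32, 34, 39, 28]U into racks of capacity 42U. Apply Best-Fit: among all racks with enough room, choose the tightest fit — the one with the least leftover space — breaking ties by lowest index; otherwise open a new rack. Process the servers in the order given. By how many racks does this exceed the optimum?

0

Best-Fit: [25,7] [18,23] [13,28] [32] [34] [39] → 6 racks.
Total size 219U; any packing needs at least ⌈219/42⌉ = 6 racks.
So 6 is already optimal.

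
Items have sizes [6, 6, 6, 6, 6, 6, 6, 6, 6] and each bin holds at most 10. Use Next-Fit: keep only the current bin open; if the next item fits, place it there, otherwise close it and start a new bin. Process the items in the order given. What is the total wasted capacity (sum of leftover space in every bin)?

bin 1: place 6, 4 left
bin 2: place 6, 4 left
bin 3: place 6, 4 left
bin 4: place 6, 4 left
bin 5: place 6, 4 left
bin 6: place 6, 4 left
bin 7: place 6, 4 left
bin 8: place 6, 4 left
bin 9: place 6, 4 left
9 bins × 10 = 90; used 54; unused 36.

36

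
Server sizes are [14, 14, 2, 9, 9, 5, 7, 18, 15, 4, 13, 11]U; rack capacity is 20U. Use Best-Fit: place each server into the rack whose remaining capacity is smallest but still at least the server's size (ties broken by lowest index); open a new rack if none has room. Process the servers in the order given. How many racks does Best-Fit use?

7

14U → rack 1 (remaining 6U)
14U → rack 2 (remaining 6U)
2U → rack 1 (remaining 4U)
9U → rack 3 (remaining 11U)
9U → rack 3 (remaining 2U)
5U → rack 2 (remaining 1U)
7U → rack 4 (remaining 13U)
18U → rack 5 (remaining 2U)
15U → rack 6 (remaining 5U)
4U → rack 1 (remaining 0U)
13U → rack 4 (remaining 0U)
11U → rack 7 (remaining 9U)
Final racks: [14,2,4] [14,5] [9,9] [7,13] [18] [15] [11].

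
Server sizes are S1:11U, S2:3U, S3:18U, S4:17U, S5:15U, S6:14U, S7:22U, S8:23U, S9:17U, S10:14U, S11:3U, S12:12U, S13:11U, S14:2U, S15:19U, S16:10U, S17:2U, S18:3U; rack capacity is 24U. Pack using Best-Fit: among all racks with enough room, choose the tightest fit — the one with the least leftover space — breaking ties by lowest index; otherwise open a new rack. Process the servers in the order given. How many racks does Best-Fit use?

S1 (11U) → rack 1 (remaining 13U)
S2 (3U) → rack 1 (remaining 10U)
S3 (18U) → rack 2 (remaining 6U)
S4 (17U) → rack 3 (remaining 7U)
S5 (15U) → rack 4 (remaining 9U)
S6 (14U) → rack 5 (remaining 10U)
S7 (22U) → rack 6 (remaining 2U)
S8 (23U) → rack 7 (remaining 1U)
S9 (17U) → rack 8 (remaining 7U)
S10 (14U) → rack 9 (remaining 10U)
S11 (3U) → rack 2 (remaining 3U)
S12 (12U) → rack 10 (remaining 12U)
S13 (11U) → rack 10 (remaining 1U)
S14 (2U) → rack 6 (remaining 0U)
S15 (19U) → rack 11 (remaining 5U)
S16 (10U) → rack 1 (remaining 0U)
S17 (2U) → rack 2 (remaining 1U)
S18 (3U) → rack 11 (remaining 2U)

11 racks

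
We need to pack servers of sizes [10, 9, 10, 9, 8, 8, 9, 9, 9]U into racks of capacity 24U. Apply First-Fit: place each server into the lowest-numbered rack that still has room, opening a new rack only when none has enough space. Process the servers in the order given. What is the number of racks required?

5

10U → rack 1 (remaining 14U)
9U → rack 1 (remaining 5U)
10U → rack 2 (remaining 14U)
9U → rack 2 (remaining 5U)
8U → rack 3 (remaining 16U)
8U → rack 3 (remaining 8U)
9U → rack 4 (remaining 15U)
9U → rack 4 (remaining 6U)
9U → rack 5 (remaining 15U)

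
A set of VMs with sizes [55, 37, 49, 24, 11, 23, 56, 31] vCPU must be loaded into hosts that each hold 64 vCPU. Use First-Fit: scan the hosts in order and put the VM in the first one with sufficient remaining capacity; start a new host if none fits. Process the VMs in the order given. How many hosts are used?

5 hosts

host 1: place 55 vCPU, 9 vCPU left
host 2: place 37 vCPU, 27 vCPU left
host 3: place 49 vCPU, 15 vCPU left
host 2: place 24 vCPU, 3 vCPU left
host 3: place 11 vCPU, 4 vCPU left
host 4: place 23 vCPU, 41 vCPU left
host 5: place 56 vCPU, 8 vCPU left
host 4: place 31 vCPU, 10 vCPU left
Final hosts: [55] [37,24] [49,11] [23,31] [56].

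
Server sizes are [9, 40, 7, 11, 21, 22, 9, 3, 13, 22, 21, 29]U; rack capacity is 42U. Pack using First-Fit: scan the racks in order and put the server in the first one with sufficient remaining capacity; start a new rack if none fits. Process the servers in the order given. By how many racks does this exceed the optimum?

First-Fit: [9,7,11,9,3] [40] [21,13] [22] [22] [21] [29] → 7 racks.
Total size 207U; any packing needs at least ⌈207/42⌉ = 5 racks.
An optimal packing achieves that bound: [40] [29,13] [22,11,9] [22,9,7,3] [21,21] → 5 racks.
Excess: 7 − 5 = 2.

2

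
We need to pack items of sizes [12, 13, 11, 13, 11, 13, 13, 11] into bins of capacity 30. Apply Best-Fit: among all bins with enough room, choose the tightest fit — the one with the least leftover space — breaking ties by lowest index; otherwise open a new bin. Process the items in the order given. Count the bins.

4

12 → bin 1 (remaining 18)
13 → bin 1 (remaining 5)
11 → bin 2 (remaining 19)
13 → bin 2 (remaining 6)
11 → bin 3 (remaining 19)
13 → bin 3 (remaining 6)
13 → bin 4 (remaining 17)
11 → bin 4 (remaining 6)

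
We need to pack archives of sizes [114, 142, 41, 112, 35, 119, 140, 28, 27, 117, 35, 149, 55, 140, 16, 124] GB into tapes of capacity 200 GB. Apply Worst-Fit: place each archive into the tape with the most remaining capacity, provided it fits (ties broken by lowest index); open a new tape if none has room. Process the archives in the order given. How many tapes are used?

Put 114 GB in tape 1; 86 GB remain.
Put 142 GB in tape 2; 58 GB remain.
Put 41 GB in tape 1; 45 GB remain.
Put 112 GB in tape 3; 88 GB remain.
Put 35 GB in tape 3; 53 GB remain.
Put 119 GB in tape 4; 81 GB remain.
Put 140 GB in tape 5; 60 GB remain.
Put 28 GB in tape 4; 53 GB remain.
Put 27 GB in tape 5; 33 GB remain.
Put 117 GB in tape 6; 83 GB remain.
Put 35 GB in tape 6; 48 GB remain.
Put 149 GB in tape 7; 51 GB remain.
Put 55 GB in tape 2; 3 GB remain.
Put 140 GB in tape 8; 60 GB remain.
Put 16 GB in tape 8; 44 GB remain.
Put 124 GB in tape 9; 76 GB remain.
Final tapes: [114,41] [142,55] [112,35] [119,28] [140,27] [117,35] [149] [140,16] [124].

9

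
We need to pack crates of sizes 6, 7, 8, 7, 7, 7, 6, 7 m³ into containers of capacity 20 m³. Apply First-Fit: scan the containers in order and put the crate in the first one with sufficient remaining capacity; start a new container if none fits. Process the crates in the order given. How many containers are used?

Put 6 m³ in container 1; 14 m³ remain.
Put 7 m³ in container 1; 7 m³ remain.
Put 8 m³ in container 2; 12 m³ remain.
Put 7 m³ in container 1; 0 m³ remain.
Put 7 m³ in container 2; 5 m³ remain.
Put 7 m³ in container 3; 13 m³ remain.
Put 6 m³ in container 3; 7 m³ remain.
Put 7 m³ in container 3; 0 m³ remain.
Final containers: [6,7,7] [8,7] [7,6,7].

3 containers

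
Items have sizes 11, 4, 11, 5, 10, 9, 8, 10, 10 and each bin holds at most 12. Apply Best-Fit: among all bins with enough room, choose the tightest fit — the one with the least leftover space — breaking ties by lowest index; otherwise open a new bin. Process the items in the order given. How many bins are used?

bin 1: place 11, 1 left
bin 2: place 4, 8 left
bin 3: place 11, 1 left
bin 2: place 5, 3 left
bin 4: place 10, 2 left
bin 5: place 9, 3 left
bin 6: place 8, 4 left
bin 7: place 10, 2 left
bin 8: place 10, 2 left
Final bins: [11] [4,5] [11] [10] [9] [8] [10] [10].

8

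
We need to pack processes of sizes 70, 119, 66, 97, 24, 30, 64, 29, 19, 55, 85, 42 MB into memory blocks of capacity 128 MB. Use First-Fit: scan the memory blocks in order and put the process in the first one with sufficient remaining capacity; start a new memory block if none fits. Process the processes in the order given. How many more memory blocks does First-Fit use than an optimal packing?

First-Fit: [70,24,30] [119] [66,29,19] [97] [64,55] [85,42] → 6 memory blocks.
Total size 700 MB; any packing needs at least ⌈700/128⌉ = 6 memory blocks.
So 6 is already optimal.

0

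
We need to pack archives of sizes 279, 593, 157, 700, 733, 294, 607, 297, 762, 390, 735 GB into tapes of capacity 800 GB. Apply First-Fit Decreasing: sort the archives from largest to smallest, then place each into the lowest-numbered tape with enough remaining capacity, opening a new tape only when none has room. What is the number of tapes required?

8 tapes

Sorted descending: 762, 735, 733, 700, 607, 593, 390, 297, 294, 279, 157.
Put 762 GB in tape 1; 38 GB remain.
Put 735 GB in tape 2; 65 GB remain.
Put 733 GB in tape 3; 67 GB remain.
Put 700 GB in tape 4; 100 GB remain.
Put 607 GB in tape 5; 193 GB remain.
Put 593 GB in tape 6; 207 GB remain.
Put 390 GB in tape 7; 410 GB remain.
Put 297 GB in tape 7; 113 GB remain.
Put 294 GB in tape 8; 506 GB remain.
Put 279 GB in tape 8; 227 GB remain.
Put 157 GB in tape 5; 36 GB remain.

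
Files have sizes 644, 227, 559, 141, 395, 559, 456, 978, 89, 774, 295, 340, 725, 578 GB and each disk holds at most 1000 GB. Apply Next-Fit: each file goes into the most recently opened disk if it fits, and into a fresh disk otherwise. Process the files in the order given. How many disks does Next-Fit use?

9

Put 644 GB in disk 1; 356 GB remain.
Put 227 GB in disk 1; 129 GB remain.
Put 559 GB in disk 2; 441 GB remain.
Put 141 GB in disk 2; 300 GB remain.
Put 395 GB in disk 3; 605 GB remain.
Put 559 GB in disk 3; 46 GB remain.
Put 456 GB in disk 4; 544 GB remain.
Put 978 GB in disk 5; 22 GB remain.
Put 89 GB in disk 6; 911 GB remain.
Put 774 GB in disk 6; 137 GB remain.
Put 295 GB in disk 7; 705 GB remain.
Put 340 GB in disk 7; 365 GB remain.
Put 725 GB in disk 8; 275 GB remain.
Put 578 GB in disk 9; 422 GB remain.
Final disks: [644,227] [559,141] [395,559] [456] [978] [89,774] [295,340] [725] [578].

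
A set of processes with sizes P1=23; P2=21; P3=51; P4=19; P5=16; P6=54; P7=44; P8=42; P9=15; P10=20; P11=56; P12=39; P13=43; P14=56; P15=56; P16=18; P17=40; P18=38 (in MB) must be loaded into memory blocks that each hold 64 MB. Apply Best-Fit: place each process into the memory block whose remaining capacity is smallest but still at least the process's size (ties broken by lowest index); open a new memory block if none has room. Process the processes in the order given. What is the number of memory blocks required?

memory block 1: place P1 (23 MB), 41 MB left
memory block 1: place P2 (21 MB), 20 MB left
memory block 2: place P3 (51 MB), 13 MB left
memory block 1: place P4 (19 MB), 1 MB left
memory block 3: place P5 (16 MB), 48 MB left
memory block 4: place P6 (54 MB), 10 MB left
memory block 3: place P7 (44 MB), 4 MB left
memory block 5: place P8 (42 MB), 22 MB left
memory block 5: place P9 (15 MB), 7 MB left
memory block 6: place P10 (20 MB), 44 MB left
memory block 7: place P11 (56 MB), 8 MB left
memory block 6: place P12 (39 MB), 5 MB left
memory block 8: place P13 (43 MB), 21 MB left
memory block 9: place P14 (56 MB), 8 MB left
memory block 10: place P15 (56 MB), 8 MB left
memory block 8: place P16 (18 MB), 3 MB left
memory block 11: place P17 (40 MB), 24 MB left
memory block 12: place P18 (38 MB), 26 MB left
Final memory blocks: [23,21,19] [51] [16,44] [54] [42,15] [20,39] [56] [43,18] [56] [56] [40] [38].

12 memory blocks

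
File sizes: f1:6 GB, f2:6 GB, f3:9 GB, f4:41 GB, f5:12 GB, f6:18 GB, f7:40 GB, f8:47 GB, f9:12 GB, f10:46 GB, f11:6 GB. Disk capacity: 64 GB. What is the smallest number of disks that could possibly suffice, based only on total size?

Total size = 6 + 6 + 9 + 41 + 12 + 18 + 40 + 47 + 12 + 46 + 6 = 243 GB.
⌈243 / 64⌉ = 4.

4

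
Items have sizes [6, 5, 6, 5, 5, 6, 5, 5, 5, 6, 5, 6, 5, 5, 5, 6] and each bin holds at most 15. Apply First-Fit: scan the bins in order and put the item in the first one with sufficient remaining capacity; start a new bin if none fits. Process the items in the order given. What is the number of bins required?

8

bin 1: place 6, 9 left
bin 1: place 5, 4 left
bin 2: place 6, 9 left
bin 2: place 5, 4 left
bin 3: place 5, 10 left
bin 3: place 6, 4 left
bin 4: place 5, 10 left
bin 4: place 5, 5 left
bin 4: place 5, 0 left
bin 5: place 6, 9 left
bin 5: place 5, 4 left
bin 6: place 6, 9 left
bin 6: place 5, 4 left
bin 7: place 5, 10 left
bin 7: place 5, 5 left
bin 8: place 6, 9 left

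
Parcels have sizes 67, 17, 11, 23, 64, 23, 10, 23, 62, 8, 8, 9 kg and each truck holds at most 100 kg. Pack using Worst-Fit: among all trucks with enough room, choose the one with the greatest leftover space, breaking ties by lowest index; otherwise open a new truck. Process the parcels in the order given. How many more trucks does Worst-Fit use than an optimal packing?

Worst-Fit: [67,17,11] [23,64] [23,10,23,8,9] [62,8] → 4 trucks.
Total size 325 kg; any packing needs at least ⌈325/100⌉ = 4 trucks.
So 4 is already optimal.

0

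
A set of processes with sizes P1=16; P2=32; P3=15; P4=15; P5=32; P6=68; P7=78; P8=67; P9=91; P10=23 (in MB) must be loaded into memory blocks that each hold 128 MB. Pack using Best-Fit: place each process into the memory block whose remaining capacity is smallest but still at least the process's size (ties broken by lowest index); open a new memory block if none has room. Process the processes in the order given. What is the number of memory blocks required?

5 memory blocks

Put P1 (16 MB) in memory block 1; 112 MB remain.
Put P2 (32 MB) in memory block 1; 80 MB remain.
Put P3 (15 MB) in memory block 1; 65 MB remain.
Put P4 (15 MB) in memory block 1; 50 MB remain.
Put P5 (32 MB) in memory block 1; 18 MB remain.
Put P6 (68 MB) in memory block 2; 60 MB remain.
Put P7 (78 MB) in memory block 3; 50 MB remain.
Put P8 (67 MB) in memory block 4; 61 MB remain.
Put P9 (91 MB) in memory block 5; 37 MB remain.
Put P10 (23 MB) in memory block 5; 14 MB remain.
Final memory blocks: [16,32,15,15,32] [68] [78] [67] [91,23].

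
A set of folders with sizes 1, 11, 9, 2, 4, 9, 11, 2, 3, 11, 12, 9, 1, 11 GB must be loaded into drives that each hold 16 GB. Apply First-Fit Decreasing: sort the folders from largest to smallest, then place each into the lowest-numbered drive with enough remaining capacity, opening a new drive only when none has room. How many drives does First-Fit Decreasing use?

8

Sorted descending: 12, 11, 11, 11, 11, 9, 9, 9, 4, 3, 2, 2, 1, 1.
drive 1: place 12 GB, 4 GB left
drive 2: place 11 GB, 5 GB left
drive 3: place 11 GB, 5 GB left
drive 4: place 11 GB, 5 GB left
drive 5: place 11 GB, 5 GB left
drive 6: place 9 GB, 7 GB left
drive 7: place 9 GB, 7 GB left
drive 8: place 9 GB, 7 GB left
drive 1: place 4 GB, 0 GB left
drive 2: place 3 GB, 2 GB left
drive 2: place 2 GB, 0 GB left
drive 3: place 2 GB, 3 GB left
drive 3: place 1 GB, 2 GB left
drive 3: place 1 GB, 1 GB left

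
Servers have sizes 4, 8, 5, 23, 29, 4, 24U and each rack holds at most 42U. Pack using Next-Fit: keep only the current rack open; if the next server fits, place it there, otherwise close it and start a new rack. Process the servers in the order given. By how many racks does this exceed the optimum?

0

Next-Fit: [4,8,5,23] [29,4] [24] → 3 racks.
Total size 97U; any packing needs at least ⌈97/42⌉ = 3 racks.
So 3 is already optimal.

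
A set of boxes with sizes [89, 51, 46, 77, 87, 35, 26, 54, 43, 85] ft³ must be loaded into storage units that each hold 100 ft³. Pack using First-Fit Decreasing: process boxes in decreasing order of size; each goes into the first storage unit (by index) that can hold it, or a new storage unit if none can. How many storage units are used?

7

Sorted descending: 89, 87, 85, 77, 54, 51, 46, 43, 35, 26.
Put 89 ft³ in storage unit 1; 11 ft³ remain.
Put 87 ft³ in storage unit 2; 13 ft³ remain.
Put 85 ft³ in storage unit 3; 15 ft³ remain.
Put 77 ft³ in storage unit 4; 23 ft³ remain.
Put 54 ft³ in storage unit 5; 46 ft³ remain.
Put 51 ft³ in storage unit 6; 49 ft³ remain.
Put 46 ft³ in storage unit 5; 0 ft³ remain.
Put 43 ft³ in storage unit 6; 6 ft³ remain.
Put 35 ft³ in storage unit 7; 65 ft³ remain.
Put 26 ft³ in storage unit 7; 39 ft³ remain.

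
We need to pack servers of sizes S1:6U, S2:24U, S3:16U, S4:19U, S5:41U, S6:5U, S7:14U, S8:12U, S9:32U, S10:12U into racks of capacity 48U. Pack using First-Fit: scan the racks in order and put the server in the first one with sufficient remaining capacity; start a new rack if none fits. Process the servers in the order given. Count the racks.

5

Put S1 (6U) in rack 1; 42U remain.
Put S2 (24U) in rack 1; 18U remain.
Put S3 (16U) in rack 1; 2U remain.
Put S4 (19U) in rack 2; 29U remain.
Put S5 (41U) in rack 3; 7U remain.
Put S6 (5U) in rack 2; 24U remain.
Put S7 (14U) in rack 2; 10U remain.
Put S8 (12U) in rack 4; 36U remain.
Put S9 (32U) in rack 4; 4U remain.
Put S10 (12U) in rack 5; 36U remain.
Final racks: [6,24,16] [19,5,14] [41] [12,32] [12].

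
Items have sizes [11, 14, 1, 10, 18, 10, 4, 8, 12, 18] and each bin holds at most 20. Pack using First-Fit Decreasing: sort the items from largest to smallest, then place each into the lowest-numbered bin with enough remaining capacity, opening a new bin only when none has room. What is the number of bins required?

Sorted descending: 18, 18, 14, 12, 11, 10, 10, 8, 4, 1.
18 → bin 1 (remaining 2)
18 → bin 2 (remaining 2)
14 → bin 3 (remaining 6)
12 → bin 4 (remaining 8)
11 → bin 5 (remaining 9)
10 → bin 6 (remaining 10)
10 → bin 6 (remaining 0)
8 → bin 4 (remaining 0)
4 → bin 3 (remaining 2)
1 → bin 1 (remaining 1)
Final bins: [18,1] [18] [14,4] [12,8] [11] [10,10].

6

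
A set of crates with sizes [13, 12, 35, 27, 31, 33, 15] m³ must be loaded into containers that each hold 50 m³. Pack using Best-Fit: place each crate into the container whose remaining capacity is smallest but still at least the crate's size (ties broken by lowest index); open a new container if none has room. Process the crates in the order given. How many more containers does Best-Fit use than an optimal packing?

Best-Fit: [13,12] [35,15] [27] [31] [33] → 5 containers.
Total size 166 m³; any packing needs at least ⌈166/50⌉ = 4 containers.
An optimal packing achieves that bound: [35,15] [33,13] [31,12] [27] → 4 containers.
Excess: 5 − 4 = 1.

1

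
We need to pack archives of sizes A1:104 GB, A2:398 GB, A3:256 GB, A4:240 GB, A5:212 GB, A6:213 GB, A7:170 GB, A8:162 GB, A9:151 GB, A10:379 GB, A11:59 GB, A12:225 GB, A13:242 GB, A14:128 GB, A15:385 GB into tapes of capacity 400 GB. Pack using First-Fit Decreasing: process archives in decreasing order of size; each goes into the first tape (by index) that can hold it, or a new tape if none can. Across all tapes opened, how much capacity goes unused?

Sorted descending: 398, 385, 379, 256, 242, 240, 225, 213, 212, 170, 162, 151, 128, 104, 59.
Put 398 GB in tape 1; 2 GB remain.
Put 385 GB in tape 2; 15 GB remain.
Put 379 GB in tape 3; 21 GB remain.
Put 256 GB in tape 4; 144 GB remain.
Put 242 GB in tape 5; 158 GB remain.
Put 240 GB in tape 6; 160 GB remain.
Put 225 GB in tape 7; 175 GB remain.
Put 213 GB in tape 8; 187 GB remain.
Put 212 GB in tape 9; 188 GB remain.
Put 170 GB in tape 7; 5 GB remain.
Put 162 GB in tape 8; 25 GB remain.
Put 151 GB in tape 5; 7 GB remain.
Put 128 GB in tape 4; 16 GB remain.
Put 104 GB in tape 6; 56 GB remain.
Put 59 GB in tape 9; 129 GB remain.
9 tapes × 400 GB = 3600 GB; used 3324 GB; unused 276 GB.

276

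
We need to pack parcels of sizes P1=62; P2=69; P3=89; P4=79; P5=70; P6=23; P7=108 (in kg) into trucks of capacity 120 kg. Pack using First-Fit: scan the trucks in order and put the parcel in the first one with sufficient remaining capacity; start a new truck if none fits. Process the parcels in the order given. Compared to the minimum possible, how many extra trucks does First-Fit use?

First-Fit: [62,23] [69] [89] [79] [70] [108] → 6 trucks.
6 parcels exceed 60 kg (half the capacity), and no two of those can share a truck, so at least 6 trucks are needed.
So 6 is already optimal.

0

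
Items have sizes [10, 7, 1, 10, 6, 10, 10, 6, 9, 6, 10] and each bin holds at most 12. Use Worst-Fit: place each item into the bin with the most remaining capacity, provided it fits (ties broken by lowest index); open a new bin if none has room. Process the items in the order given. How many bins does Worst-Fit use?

9

10 → bin 1 (remaining 2)
7 → bin 2 (remaining 5)
1 → bin 2 (remaining 4)
10 → bin 3 (remaining 2)
6 → bin 4 (remaining 6)
10 → bin 5 (remaining 2)
10 → bin 6 (remaining 2)
6 → bin 4 (remaining 0)
9 → bin 7 (remaining 3)
6 → bin 8 (remaining 6)
10 → bin 9 (remaining 2)
Final bins: [10] [7,1] [10] [6,6] [10] [10] [9] [6] [10].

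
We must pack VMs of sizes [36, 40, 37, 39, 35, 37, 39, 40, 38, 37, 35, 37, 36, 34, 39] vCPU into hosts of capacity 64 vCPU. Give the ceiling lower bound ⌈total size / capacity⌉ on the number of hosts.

Total size = 36 + 40 + 37 + 39 + 35 + 37 + 39 + 40 + 38 + 37 + 35 + 37 + 36 + 34 + 39 = 559 vCPU.
⌈559 / 64⌉ = 9.

9 hosts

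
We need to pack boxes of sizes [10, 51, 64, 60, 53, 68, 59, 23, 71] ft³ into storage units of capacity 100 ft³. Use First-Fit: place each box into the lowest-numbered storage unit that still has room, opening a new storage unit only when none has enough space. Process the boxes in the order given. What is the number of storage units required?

7

storage unit 1: place 10 ft³, 90 ft³ left
storage unit 1: place 51 ft³, 39 ft³ left
storage unit 2: place 64 ft³, 36 ft³ left
storage unit 3: place 60 ft³, 40 ft³ left
storage unit 4: place 53 ft³, 47 ft³ left
storage unit 5: place 68 ft³, 32 ft³ left
storage unit 6: place 59 ft³, 41 ft³ left
storage unit 1: place 23 ft³, 16 ft³ left
storage unit 7: place 71 ft³, 29 ft³ left
Final storage units: [10,51,23] [64] [60] [53] [68] [59] [71].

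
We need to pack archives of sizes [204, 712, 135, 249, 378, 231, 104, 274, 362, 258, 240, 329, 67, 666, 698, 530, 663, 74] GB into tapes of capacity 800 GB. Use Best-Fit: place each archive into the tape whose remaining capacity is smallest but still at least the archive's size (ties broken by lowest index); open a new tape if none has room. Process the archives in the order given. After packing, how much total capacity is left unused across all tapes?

204 GB → tape 1 (remaining 596 GB)
712 GB → tape 2 (remaining 88 GB)
135 GB → tape 1 (remaining 461 GB)
249 GB → tape 1 (remaining 212 GB)
378 GB → tape 3 (remaining 422 GB)
231 GB → tape 3 (remaining 191 GB)
104 GB → tape 3 (remaining 87 GB)
274 GB → tape 4 (remaining 526 GB)
362 GB → tape 4 (remaining 164 GB)
258 GB → tape 5 (remaining 542 GB)
240 GB → tape 5 (remaining 302 GB)
329 GB → tape 6 (remaining 471 GB)
67 GB → tape 3 (remaining 20 GB)
666 GB → tape 7 (remaining 134 GB)
698 GB → tape 8 (remaining 102 GB)
530 GB → tape 9 (remaining 270 GB)
663 GB → tape 10 (remaining 137 GB)
74 GB → tape 2 (remaining 14 GB)
10 tapes × 800 GB = 8000 GB; used 6174 GB; unused 1826 GB.

1826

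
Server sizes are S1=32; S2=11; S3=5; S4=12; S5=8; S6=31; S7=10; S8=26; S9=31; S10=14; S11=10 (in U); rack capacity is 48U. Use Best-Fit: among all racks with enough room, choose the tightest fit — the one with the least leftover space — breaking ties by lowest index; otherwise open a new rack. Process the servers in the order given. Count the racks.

rack 1: place S1 (32U), 16U left
rack 1: place S2 (11U), 5U left
rack 1: place S3 (5U), 0U left
rack 2: place S4 (12U), 36U left
rack 2: place S5 (8U), 28U left
rack 3: place S6 (31U), 17U left
rack 3: place S7 (10U), 7U left
rack 2: place S8 (26U), 2U left
rack 4: place S9 (31U), 17U left
rack 4: place S10 (14U), 3U left
rack 5: place S11 (10U), 38U left
Final racks: [32,11,5] [12,8,26] [31,10] [31,14] [10].

5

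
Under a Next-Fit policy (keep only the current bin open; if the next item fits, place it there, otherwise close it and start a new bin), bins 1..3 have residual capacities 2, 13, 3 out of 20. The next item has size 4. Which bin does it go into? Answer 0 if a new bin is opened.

Next-Fit only looks at bin 3, which has 3 free.
4 does not fit, so a new bin is opened.

0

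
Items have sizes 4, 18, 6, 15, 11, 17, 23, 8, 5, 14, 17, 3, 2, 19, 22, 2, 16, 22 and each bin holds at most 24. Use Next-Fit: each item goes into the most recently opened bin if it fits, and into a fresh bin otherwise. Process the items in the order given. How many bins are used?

12 bins

bin 1: place 4, 20 left
bin 1: place 18, 2 left
bin 2: place 6, 18 left
bin 2: place 15, 3 left
bin 3: place 11, 13 left
bin 4: place 17, 7 left
bin 5: place 23, 1 left
bin 6: place 8, 16 left
bin 6: place 5, 11 left
bin 7: place 14, 10 left
bin 8: place 17, 7 left
bin 8: place 3, 4 left
bin 8: place 2, 2 left
bin 9: place 19, 5 left
bin 10: place 22, 2 left
bin 10: place 2, 0 left
bin 11: place 16, 8 left
bin 12: place 22, 2 left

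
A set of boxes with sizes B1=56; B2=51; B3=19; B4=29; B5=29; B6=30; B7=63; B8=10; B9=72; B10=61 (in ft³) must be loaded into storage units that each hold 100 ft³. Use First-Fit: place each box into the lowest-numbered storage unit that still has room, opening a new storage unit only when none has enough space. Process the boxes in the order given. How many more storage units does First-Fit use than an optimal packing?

First-Fit: [56,19,10] [51,29] [29,30] [63] [72] [61] → 6 storage units.
Total size 420 ft³; any packing needs at least ⌈420/100⌉ = 5 storage units.
An optimal packing achieves that bound: [72,19] [63,30] [61,29,10] [56,29] [51] → 5 storage units.
Excess: 6 − 5 = 1.

1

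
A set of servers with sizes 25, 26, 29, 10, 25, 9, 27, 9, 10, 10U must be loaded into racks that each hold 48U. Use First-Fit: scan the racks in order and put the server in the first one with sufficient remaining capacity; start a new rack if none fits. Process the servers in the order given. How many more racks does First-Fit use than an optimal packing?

First-Fit: [25,10,9] [26,9,10] [29,10] [25] [27] → 5 racks.
5 servers exceed 24U (half the capacity), and no two of those can share a rack, so at least 5 racks are needed.
So 5 is already optimal.

0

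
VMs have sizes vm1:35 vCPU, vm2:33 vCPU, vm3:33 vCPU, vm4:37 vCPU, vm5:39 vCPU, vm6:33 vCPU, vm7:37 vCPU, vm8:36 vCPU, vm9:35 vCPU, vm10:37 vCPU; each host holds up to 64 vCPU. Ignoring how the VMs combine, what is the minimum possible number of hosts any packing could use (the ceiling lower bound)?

6 hosts

Total size = 35 + 33 + 33 + 37 + 39 + 33 + 37 + 36 + 35 + 37 = 355 vCPU.
⌈355 / 64⌉ = 6.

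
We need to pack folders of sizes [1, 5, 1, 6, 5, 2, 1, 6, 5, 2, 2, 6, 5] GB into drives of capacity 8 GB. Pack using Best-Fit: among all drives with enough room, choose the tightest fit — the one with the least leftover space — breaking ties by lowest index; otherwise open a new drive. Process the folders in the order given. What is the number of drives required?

7

1 GB → drive 1 (remaining 7 GB)
5 GB → drive 1 (remaining 2 GB)
1 GB → drive 1 (remaining 1 GB)
6 GB → drive 2 (remaining 2 GB)
5 GB → drive 3 (remaining 3 GB)
2 GB → drive 2 (remaining 0 GB)
1 GB → drive 1 (remaining 0 GB)
6 GB → drive 4 (remaining 2 GB)
5 GB → drive 5 (remaining 3 GB)
2 GB → drive 4 (remaining 0 GB)
2 GB → drive 3 (remaining 1 GB)
6 GB → drive 6 (remaining 2 GB)
5 GB → drive 7 (remaining 3 GB)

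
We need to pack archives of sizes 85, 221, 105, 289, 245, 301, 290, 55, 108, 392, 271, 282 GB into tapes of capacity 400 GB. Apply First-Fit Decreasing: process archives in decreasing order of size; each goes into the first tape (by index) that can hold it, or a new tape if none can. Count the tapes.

8 tapes

Sorted descending: 392, 301, 290, 289, 282, 271, 245, 221, 108, 105, 85, 55.
Put 392 GB in tape 1; 8 GB remain.
Put 301 GB in tape 2; 99 GB remain.
Put 290 GB in tape 3; 110 GB remain.
Put 289 GB in tape 4; 111 GB remain.
Put 282 GB in tape 5; 118 GB remain.
Put 271 GB in tape 6; 129 GB remain.
Put 245 GB in tape 7; 155 GB remain.
Put 221 GB in tape 8; 179 GB remain.
Put 108 GB in tape 3; 2 GB remain.
Put 105 GB in tape 4; 6 GB remain.
Put 85 GB in tape 2; 14 GB remain.
Put 55 GB in tape 5; 63 GB remain.
Final tapes: [392] [301,85] [290,108] [289,105] [282,55] [271] [245] [221].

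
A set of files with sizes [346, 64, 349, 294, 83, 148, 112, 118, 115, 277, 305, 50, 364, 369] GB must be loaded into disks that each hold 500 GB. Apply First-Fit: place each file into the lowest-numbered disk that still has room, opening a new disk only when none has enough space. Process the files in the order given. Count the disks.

8 disks

Put 346 GB in disk 1; 154 GB remain.
Put 64 GB in disk 1; 90 GB remain.
Put 349 GB in disk 2; 151 GB remain.
Put 294 GB in disk 3; 206 GB remain.
Put 83 GB in disk 1; 7 GB remain.
Put 148 GB in disk 2; 3 GB remain.
Put 112 GB in disk 3; 94 GB remain.
Put 118 GB in disk 4; 382 GB remain.
Put 115 GB in disk 4; 267 GB remain.
Put 277 GB in disk 5; 223 GB remain.
Put 305 GB in disk 6; 195 GB remain.
Put 50 GB in disk 3; 44 GB remain.
Put 364 GB in disk 7; 136 GB remain.
Put 369 GB in disk 8; 131 GB remain.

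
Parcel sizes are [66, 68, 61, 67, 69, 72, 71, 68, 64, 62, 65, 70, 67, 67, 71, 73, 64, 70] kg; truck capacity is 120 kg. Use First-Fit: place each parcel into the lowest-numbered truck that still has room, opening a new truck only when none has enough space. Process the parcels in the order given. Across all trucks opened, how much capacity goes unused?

66 kg → truck 1 (remaining 54 kg)
68 kg → truck 2 (remaining 52 kg)
61 kg → truck 3 (remaining 59 kg)
67 kg → truck 4 (remaining 53 kg)
69 kg → truck 5 (remaining 51 kg)
72 kg → truck 6 (remaining 48 kg)
71 kg → truck 7 (remaining 49 kg)
68 kg → truck 8 (remaining 52 kg)
64 kg → truck 9 (remaining 56 kg)
62 kg → truck 10 (remaining 58 kg)
65 kg → truck 11 (remaining 55 kg)
70 kg → truck 12 (remaining 50 kg)
67 kg → truck 13 (remaining 53 kg)
67 kg → truck 14 (remaining 53 kg)
71 kg → truck 15 (remaining 49 kg)
73 kg → truck 16 (remaining 47 kg)
64 kg → truck 17 (remaining 56 kg)
70 kg → truck 18 (remaining 50 kg)
18 trucks × 120 kg = 2160 kg; used 1215 kg; unused 945 kg.

945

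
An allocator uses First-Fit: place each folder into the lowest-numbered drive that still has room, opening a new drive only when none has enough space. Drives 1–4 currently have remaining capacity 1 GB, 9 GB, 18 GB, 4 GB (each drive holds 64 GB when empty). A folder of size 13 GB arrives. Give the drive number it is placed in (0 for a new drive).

Drives with room: drive 3 (18 GB).
The first with room is drive 3.

3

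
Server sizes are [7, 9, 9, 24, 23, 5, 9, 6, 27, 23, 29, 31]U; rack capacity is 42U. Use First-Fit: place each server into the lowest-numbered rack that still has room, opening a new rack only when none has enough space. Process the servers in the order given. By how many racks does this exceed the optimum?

First-Fit: [7,9,9,5,9] [24,6] [23] [27] [23] [29] [31] → 7 racks.
6 servers exceed 21U (half the capacity), and no two of those can share a rack, so at least 6 racks are needed.
An optimal packing achieves that bound: [31,9] [29,9] [27,9,6] [24,7,5] [23] [23] → 6 racks.
Excess: 7 − 6 = 1.

1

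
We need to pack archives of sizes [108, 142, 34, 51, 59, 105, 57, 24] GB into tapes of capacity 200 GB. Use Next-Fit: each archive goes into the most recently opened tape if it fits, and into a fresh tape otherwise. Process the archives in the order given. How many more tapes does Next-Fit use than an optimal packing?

Next-Fit: [108] [142,34] [51,59] [105,57,24] → 4 tapes.
Total size 580 GB; any packing needs at least ⌈580/200⌉ = 3 tapes.
An optimal packing achieves that bound: [142,57] [108,59,24] [105,51,34] → 3 tapes.
Excess: 4 − 3 = 1.

1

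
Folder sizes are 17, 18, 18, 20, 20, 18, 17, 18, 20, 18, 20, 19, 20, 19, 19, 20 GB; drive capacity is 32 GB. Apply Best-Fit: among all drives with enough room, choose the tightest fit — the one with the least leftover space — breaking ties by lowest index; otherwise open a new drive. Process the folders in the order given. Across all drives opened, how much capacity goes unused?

17 GB → drive 1 (remaining 15 GB)
18 GB → drive 2 (remaining 14 GB)
18 GB → drive 3 (remaining 14 GB)
20 GB → drive 4 (remaining 12 GB)
20 GB → drive 5 (remaining 12 GB)
18 GB → drive 6 (remaining 14 GB)
17 GB → drive 7 (remaining 15 GB)
18 GB → drive 8 (remaining 14 GB)
20 GB → drive 9 (remaining 12 GB)
18 GB → drive 10 (remaining 14 GB)
20 GB → drive 11 (remaining 12 GB)
19 GB → drive 12 (remaining 13 GB)
20 GB → drive 13 (remaining 12 GB)
19 GB → drive 14 (remaining 13 GB)
19 GB → drive 15 (remaining 13 GB)
20 GB → drive 16 (remaining 12 GB)
16 drives × 32 GB = 512 GB; used 301 GB; unused 211 GB.

211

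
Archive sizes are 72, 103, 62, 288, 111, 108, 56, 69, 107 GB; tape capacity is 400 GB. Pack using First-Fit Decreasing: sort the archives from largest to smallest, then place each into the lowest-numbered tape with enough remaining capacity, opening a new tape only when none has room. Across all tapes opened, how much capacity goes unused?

224

Sorted descending: 288, 111, 108, 107, 103, 72, 69, 62, 56.
Put 288 GB in tape 1; 112 GB remain.
Put 111 GB in tape 1; 1 GB remain.
Put 108 GB in tape 2; 292 GB remain.
Put 107 GB in tape 2; 185 GB remain.
Put 103 GB in tape 2; 82 GB remain.
Put 72 GB in tape 2; 10 GB remain.
Put 69 GB in tape 3; 331 GB remain.
Put 62 GB in tape 3; 269 GB remain.
Put 56 GB in tape 3; 213 GB remain.
3 tapes × 400 GB = 1200 GB; used 976 GB; unused 224 GB.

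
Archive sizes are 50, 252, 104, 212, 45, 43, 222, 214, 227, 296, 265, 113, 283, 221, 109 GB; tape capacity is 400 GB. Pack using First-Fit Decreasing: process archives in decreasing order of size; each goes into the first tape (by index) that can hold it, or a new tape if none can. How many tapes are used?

Sorted descending: 296, 283, 265, 252, 227, 222, 221, 214, 212, 113, 109, 104, 50, 45, 43.
Put 296 GB in tape 1; 104 GB remain.
Put 283 GB in tape 2; 117 GB remain.
Put 265 GB in tape 3; 135 GB remain.
Put 252 GB in tape 4; 148 GB remain.
Put 227 GB in tape 5; 173 GB remain.
Put 222 GB in tape 6; 178 GB remain.
Put 221 GB in tape 7; 179 GB remain.
Put 214 GB in tape 8; 186 GB remain.
Put 212 GB in tape 9; 188 GB remain.
Put 113 GB in tape 2; 4 GB remain.
Put 109 GB in tape 3; 26 GB remain.
Put 104 GB in tape 1; 0 GB remain.
Put 50 GB in tape 4; 98 GB remain.
Put 45 GB in tape 4; 53 GB remain.
Put 43 GB in tape 4; 10 GB remain.
Final tapes: [296,104] [283,113] [265,109] [252,50,45,43] [227] [222] [221] [214] [212].

9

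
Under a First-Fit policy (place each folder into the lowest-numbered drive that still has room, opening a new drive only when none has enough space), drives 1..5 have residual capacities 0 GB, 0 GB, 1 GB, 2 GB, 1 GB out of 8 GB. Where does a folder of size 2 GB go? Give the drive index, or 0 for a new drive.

4

Drives with room: drive 4 (2 GB).
The first with room is drive 4.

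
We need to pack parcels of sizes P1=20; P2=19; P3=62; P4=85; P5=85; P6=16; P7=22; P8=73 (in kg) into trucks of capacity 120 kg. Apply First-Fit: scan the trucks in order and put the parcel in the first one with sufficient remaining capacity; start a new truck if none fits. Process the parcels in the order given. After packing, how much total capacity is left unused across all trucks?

98

Put P1 (20 kg) in truck 1; 100 kg remain.
Put P2 (19 kg) in truck 1; 81 kg remain.
Put P3 (62 kg) in truck 1; 19 kg remain.
Put P4 (85 kg) in truck 2; 35 kg remain.
Put P5 (85 kg) in truck 3; 35 kg remain.
Put P6 (16 kg) in truck 1; 3 kg remain.
Put P7 (22 kg) in truck 2; 13 kg remain.
Put P8 (73 kg) in truck 4; 47 kg remain.
4 trucks × 120 kg = 480 kg; used 382 kg; unused 98 kg.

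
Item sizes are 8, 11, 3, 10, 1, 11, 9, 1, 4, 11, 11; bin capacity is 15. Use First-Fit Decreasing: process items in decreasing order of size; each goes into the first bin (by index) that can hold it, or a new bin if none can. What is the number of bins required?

Sorted descending: 11, 11, 11, 11, 10, 9, 8, 4, 3, 1, 1.
Put 11 in bin 1; 4 remain.
Put 11 in bin 2; 4 remain.
Put 11 in bin 3; 4 remain.
Put 11 in bin 4; 4 remain.
Put 10 in bin 5; 5 remain.
Put 9 in bin 6; 6 remain.
Put 8 in bin 7; 7 remain.
Put 4 in bin 1; 0 remain.
Put 3 in bin 2; 1 remain.
Put 1 in bin 2; 0 remain.
Put 1 in bin 3; 3 remain.

7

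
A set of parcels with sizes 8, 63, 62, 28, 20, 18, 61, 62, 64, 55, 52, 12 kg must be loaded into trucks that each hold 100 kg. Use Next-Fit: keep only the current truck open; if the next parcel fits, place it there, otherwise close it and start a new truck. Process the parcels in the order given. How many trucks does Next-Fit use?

Put 8 kg in truck 1; 92 kg remain.
Put 63 kg in truck 1; 29 kg remain.
Put 62 kg in truck 2; 38 kg remain.
Put 28 kg in truck 2; 10 kg remain.
Put 20 kg in truck 3; 80 kg remain.
Put 18 kg in truck 3; 62 kg remain.
Put 61 kg in truck 3; 1 kg remain.
Put 62 kg in truck 4; 38 kg remain.
Put 64 kg in truck 5; 36 kg remain.
Put 55 kg in truck 6; 45 kg remain.
Put 52 kg in truck 7; 48 kg remain.
Put 12 kg in truck 7; 36 kg remain.

7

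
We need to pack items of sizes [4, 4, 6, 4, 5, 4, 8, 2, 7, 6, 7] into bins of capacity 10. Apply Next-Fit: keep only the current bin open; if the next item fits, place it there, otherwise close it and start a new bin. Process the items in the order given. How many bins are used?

4 → bin 1 (remaining 6)
4 → bin 1 (remaining 2)
6 → bin 2 (remaining 4)
4 → bin 2 (remaining 0)
5 → bin 3 (remaining 5)
4 → bin 3 (remaining 1)
8 → bin 4 (remaining 2)
2 → bin 4 (remaining 0)
7 → bin 5 (remaining 3)
6 → bin 6 (remaining 4)
7 → bin 7 (remaining 3)

7 bins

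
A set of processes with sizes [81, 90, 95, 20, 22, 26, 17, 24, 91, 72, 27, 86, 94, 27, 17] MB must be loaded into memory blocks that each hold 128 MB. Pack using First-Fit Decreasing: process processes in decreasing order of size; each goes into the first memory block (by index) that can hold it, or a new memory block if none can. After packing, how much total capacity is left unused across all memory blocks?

107

Sorted descending: 95, 94, 91, 90, 86, 81, 72, 27, 27, 26, 24, 22, 20, 17, 17.
memory block 1: place 95 MB, 33 MB left
memory block 2: place 94 MB, 34 MB left
memory block 3: place 91 MB, 37 MB left
memory block 4: place 90 MB, 38 MB left
memory block 5: place 86 MB, 42 MB left
memory block 6: place 81 MB, 47 MB left
memory block 7: place 72 MB, 56 MB left
memory block 1: place 27 MB, 6 MB left
memory block 2: place 27 MB, 7 MB left
memory block 3: place 26 MB, 11 MB left
memory block 4: place 24 MB, 14 MB left
memory block 5: place 22 MB, 20 MB left
memory block 5: place 20 MB, 0 MB left
memory block 6: place 17 MB, 30 MB left
memory block 6: place 17 MB, 13 MB left
7 memory blocks × 128 MB = 896 MB; used 789 MB; unused 107 MB.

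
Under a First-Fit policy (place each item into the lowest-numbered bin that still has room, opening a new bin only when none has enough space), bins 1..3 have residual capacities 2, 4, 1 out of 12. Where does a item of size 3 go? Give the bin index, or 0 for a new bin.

Bins with room: bin 2 (4).
The first with room is bin 2.

2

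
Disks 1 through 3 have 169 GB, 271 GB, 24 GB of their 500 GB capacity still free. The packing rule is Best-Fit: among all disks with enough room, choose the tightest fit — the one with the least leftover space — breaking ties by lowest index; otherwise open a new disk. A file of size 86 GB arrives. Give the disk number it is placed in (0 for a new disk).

Disks with room: disk 1 (169 GB), disk 2 (271 GB).
Tightest fit is disk 1 with 169 GB free.

1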